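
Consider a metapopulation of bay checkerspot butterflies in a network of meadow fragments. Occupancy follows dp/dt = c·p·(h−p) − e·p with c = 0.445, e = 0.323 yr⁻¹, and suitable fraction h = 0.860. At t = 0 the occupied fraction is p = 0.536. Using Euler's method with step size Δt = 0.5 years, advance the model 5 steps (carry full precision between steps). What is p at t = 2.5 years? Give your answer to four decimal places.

0.3692

Update rule: p ← p + [c·p·(h−p) − e·p]·Δt with Δt = 0.5.
t = 0.5: p = 0.53600 + (-0.04792) = 0.48808
t = 1: p = 0.48808 + (-0.03843) = 0.44964
t = 1.5: p = 0.44964 + (-0.03156) = 0.41808
t = 2: p = 0.41808 + (-0.02641) = 0.39167
t = 2.5: p = 0.39167 + (-0.02244) = 0.36923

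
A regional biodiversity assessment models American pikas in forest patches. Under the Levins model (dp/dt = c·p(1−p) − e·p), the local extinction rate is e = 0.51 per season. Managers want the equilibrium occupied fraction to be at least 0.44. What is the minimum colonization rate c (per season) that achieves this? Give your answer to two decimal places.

p* = 1 − e/c ≥ 0.44 requires e/c ≤ 0.5600, i.e. c ≥ e/0.5600.
c_min = 0.51/0.5600 = 0.9107.

0.91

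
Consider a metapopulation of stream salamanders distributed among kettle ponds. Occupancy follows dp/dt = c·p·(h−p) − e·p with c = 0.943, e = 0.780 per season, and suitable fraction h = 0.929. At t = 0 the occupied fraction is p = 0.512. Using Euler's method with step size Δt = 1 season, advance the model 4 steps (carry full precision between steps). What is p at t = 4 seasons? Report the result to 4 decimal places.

Update rule: p ← p + [c·p·(h−p) − e·p]·Δt with Δt = 1.
t = 1: p = 0.51200 + (-0.19803) = 0.31397
t = 2: p = 0.31397 + (-0.06280) = 0.25117
t = 3: p = 0.25117 + (-0.03537) = 0.21580
t = 4: p = 0.21580 + (-0.02319) = 0.19261

0.1926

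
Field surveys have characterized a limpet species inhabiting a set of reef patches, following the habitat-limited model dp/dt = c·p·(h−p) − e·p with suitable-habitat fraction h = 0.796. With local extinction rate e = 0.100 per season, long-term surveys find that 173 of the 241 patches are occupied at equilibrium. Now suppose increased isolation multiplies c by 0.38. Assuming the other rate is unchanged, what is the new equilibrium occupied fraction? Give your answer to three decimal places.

Observed p* = 173/241 = 0.71784.
Balance c(h−p*) = e gives c = e/(0.796 − 0.71784) = 0.100/0.07816 = 1.27943.
New p* = 0.796 − e/c = 0.796 − 0.10000/0.48618 = 0.59031.

0.590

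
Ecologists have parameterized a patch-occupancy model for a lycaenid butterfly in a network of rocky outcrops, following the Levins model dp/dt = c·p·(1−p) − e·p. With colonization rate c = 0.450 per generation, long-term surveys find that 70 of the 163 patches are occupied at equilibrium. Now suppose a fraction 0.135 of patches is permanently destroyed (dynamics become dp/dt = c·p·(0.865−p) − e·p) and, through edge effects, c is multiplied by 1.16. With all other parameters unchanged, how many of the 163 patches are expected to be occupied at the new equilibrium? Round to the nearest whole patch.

Observed p* = 70/163 = 0.42945.
Balance c(1−p*) = e gives e = 0.450×(1 − 0.42945) = 0.25675.
New p* = 0.865 − e/c = 0.865 − 0.25675/0.52200 = 0.37314.
Expected occupied = 163 × 0.37314 = 60.82 ≈ 61.

61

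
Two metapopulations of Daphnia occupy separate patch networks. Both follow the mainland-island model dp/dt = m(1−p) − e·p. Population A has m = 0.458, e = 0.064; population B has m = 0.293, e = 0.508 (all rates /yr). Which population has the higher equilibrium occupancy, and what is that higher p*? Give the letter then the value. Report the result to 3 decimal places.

A, 0.877

A: p*_A = m/(m+e) = 0.458/0.5220 = 0.8774.
B: p*_B = 0.293/0.8010 = 0.3658.
A is higher at 0.8774.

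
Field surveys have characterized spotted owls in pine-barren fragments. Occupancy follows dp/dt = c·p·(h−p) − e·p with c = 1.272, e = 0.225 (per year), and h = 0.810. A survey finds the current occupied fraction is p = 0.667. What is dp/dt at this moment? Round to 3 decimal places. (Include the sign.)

Colonization term: c·p·(h−p) = 1.272×0.667×0.1430 = 0.12132.
Extinction term: e·p = 0.15008.
dp/dt = 0.12132 − 0.15008 = -0.02875.

-0.029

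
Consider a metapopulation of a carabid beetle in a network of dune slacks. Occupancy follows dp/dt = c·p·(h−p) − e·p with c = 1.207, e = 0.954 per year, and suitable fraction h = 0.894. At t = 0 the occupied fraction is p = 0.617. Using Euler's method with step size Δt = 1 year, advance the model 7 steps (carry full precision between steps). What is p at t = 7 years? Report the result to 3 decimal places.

0.135

Update rule: p ← p + [c·p·(h−p) − e·p]·Δt with Δt = 1.
  1  |  dp/dt·Δt = -0.382331  |  p_1 = 0.234669
  2  |  dp/dt·Δt = -0.037122  |  p_2 = 0.197547
  3  |  dp/dt·Δt = -0.022398  |  p_3 = 0.175149
  4  |  dp/dt·Δt = -0.015124  |  p_4 = 0.160026
  5  |  dp/dt·Δt = -0.010897  |  p_5 = 0.149129
  6  |  dp/dt·Δt = -0.008193  |  p_6 = 0.140936
  7  |  dp/dt·Δt = -0.006349  |  p_7 = 0.134586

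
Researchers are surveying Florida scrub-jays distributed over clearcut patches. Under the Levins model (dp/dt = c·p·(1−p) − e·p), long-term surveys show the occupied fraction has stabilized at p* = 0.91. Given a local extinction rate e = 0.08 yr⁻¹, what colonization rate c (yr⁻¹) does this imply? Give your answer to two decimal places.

0.89

At equilibrium c(1−p*) = e, so c = e/(1−p*).
c = 0.08/(1 − 0.91) = 0.08/0.0900 = 0.8889.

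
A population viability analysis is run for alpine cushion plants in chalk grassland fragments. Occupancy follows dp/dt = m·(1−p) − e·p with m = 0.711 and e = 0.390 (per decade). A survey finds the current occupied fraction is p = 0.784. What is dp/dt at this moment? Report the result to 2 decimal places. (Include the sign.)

-0.15

Colonization term: m·(1−p) = 0.711×0.2160 = 0.15358.
Extinction term: e·p = 0.30576.
dp/dt = 0.15358 − 0.30576 = -0.15218.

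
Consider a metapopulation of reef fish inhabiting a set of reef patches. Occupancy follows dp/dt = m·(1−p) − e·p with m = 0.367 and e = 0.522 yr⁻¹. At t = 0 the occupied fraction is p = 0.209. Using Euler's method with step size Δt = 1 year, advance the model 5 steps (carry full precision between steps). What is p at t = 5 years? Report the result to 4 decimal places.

0.4128

Update rule: p ← p + [m·(1−p) − e·p]·Δt with Δt = 1.
step 1: Δp = +0.18120, p = 0.39020
step 2: Δp = +0.02011, p = 0.41031
step 3: Δp = +0.00223, p = 0.41254
step 4: Δp = +0.00025, p = 0.41279
step 5: Δp = +0.00003, p = 0.41282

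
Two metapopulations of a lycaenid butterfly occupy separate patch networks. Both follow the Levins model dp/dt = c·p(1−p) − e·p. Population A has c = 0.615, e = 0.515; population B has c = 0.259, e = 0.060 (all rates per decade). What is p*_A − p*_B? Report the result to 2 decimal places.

A: p*_A = 1 − 0.515/0.615 = 0.1626.
B: p*_B = 1 − 0.060/0.259 = 0.7683.
p*_A − p*_B = 0.1626 − 0.7683 = -0.6057.

-0.61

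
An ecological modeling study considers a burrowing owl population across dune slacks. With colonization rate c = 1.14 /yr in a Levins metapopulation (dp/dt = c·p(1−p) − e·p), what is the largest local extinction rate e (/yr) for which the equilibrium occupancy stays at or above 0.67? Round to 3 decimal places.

0.376

1 − e/c ≥ 0.67 ⇒ e ≤ c(1 − 0.67) = 1.14 × 0.3300.
e_max = 0.3762.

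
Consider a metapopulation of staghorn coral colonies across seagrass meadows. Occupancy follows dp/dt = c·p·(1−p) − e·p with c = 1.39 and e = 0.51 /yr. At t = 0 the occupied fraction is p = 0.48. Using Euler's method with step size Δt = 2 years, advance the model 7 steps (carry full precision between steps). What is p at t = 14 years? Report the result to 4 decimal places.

0.6430

Update rule: p ← p + [c·p·(1−p) − e·p]·Δt with Δt = 2.
p: 0.48000 → 0.68429  (Δp = +0.20429)
p: 0.68429 → 0.58690  (Δp = -0.09739)
p: 0.58690 → 0.66227  (Δp = +0.07537)
p: 0.66227 → 0.60855  (Δp = -0.05371)
p: 0.60855 → 0.65007  (Δp = +0.04152)
p: 0.65007 → 0.61939  (Δp = -0.03068)
p: 0.61939 → 0.64299  (Δp = +0.02359)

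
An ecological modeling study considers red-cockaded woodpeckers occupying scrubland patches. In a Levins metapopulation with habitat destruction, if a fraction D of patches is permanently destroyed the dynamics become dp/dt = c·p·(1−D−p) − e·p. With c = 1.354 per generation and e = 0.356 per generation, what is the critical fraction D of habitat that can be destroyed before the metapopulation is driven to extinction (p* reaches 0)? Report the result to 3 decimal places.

The nontrivial equilibrium is p* = (1−D) − e/c; extinction occurs when this hits zero.
So D_crit = 1 − e/c = 1 − 0.356/1.354 = 1 − 0.2629 = 0.7371.
This equals the undisturbed p*, a classic result of Lande's extension.

0.737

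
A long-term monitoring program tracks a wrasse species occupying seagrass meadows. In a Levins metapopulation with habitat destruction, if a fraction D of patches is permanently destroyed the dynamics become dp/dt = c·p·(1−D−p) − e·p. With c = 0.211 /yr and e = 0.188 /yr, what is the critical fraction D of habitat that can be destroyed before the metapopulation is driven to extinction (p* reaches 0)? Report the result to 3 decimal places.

The nontrivial equilibrium is p* = (1−D) − e/c; extinction occurs when this hits zero.
So D_crit = 1 − e/c = 1 − 0.188/0.211 = 1 − 0.8910 = 0.1090.
Note this equals the original equilibrium occupancy — the Levins extinction-debt result.

0.109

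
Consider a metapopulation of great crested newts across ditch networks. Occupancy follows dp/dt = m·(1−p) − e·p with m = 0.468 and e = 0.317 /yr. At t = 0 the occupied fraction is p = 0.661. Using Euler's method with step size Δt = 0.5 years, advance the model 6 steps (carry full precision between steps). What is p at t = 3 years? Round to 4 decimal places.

Update rule: p ← p + [m·(1−p) − e·p]·Δt with Δt = 0.5.
step 1: Δp = -0.02544, p = 0.63556
step 2: Δp = -0.01546, p = 0.62010
step 3: Δp = -0.00939, p = 0.61071
step 4: Δp = -0.00570, p = 0.60501
step 5: Δp = -0.00347, p = 0.60154
step 6: Δp = -0.00211, p = 0.59944

0.5994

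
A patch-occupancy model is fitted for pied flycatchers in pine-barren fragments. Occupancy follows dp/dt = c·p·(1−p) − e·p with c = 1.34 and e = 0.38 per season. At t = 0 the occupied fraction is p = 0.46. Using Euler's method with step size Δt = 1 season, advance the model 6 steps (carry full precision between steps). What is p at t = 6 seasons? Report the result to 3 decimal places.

Update rule: p ← p + [c·p·(1−p) − e·p]·Δt with Δt = 1.
t = 1: p = 0.46000 + (+0.15806) = 0.61806
t = 2: p = 0.61806 + (+0.08146) = 0.69952
t = 3: p = 0.69952 + (+0.01584) = 0.71536
t = 4: p = 0.71536 + (+0.00101) = 0.71637
t = 5: p = 0.71637 + (+0.00004) = 0.71642
t = 6: p = 0.71642 + (+0.00000) = 0.71642

0.716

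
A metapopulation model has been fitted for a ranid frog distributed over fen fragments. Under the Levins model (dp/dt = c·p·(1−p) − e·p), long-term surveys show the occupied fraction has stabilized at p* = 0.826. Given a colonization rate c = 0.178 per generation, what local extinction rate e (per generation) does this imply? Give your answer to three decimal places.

0.031

At equilibrium c(1−p*) = e.
e = 0.178 × (1 − 0.826) = 0.178 × 0.1740 = 0.0310.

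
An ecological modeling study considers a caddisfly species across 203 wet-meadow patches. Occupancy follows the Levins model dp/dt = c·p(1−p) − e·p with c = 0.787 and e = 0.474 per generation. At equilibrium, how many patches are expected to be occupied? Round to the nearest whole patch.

p* = 1 − e/c = 1 − 0.474/0.787 = 0.3977.
Expected occupied patches = N × p* = 203 × 0.3977 = 80.74 ≈ 81.

81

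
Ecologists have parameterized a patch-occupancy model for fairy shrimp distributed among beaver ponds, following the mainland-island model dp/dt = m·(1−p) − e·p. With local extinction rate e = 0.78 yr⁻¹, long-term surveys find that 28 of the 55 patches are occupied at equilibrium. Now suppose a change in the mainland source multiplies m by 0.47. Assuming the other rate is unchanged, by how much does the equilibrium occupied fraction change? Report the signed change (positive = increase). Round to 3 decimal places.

Observed p* = 28/55 = 0.50909.
Balance m(1−p*) = e·p* gives m = e·p*/(1−p*) = 0.78×0.50909/0.49091 = 0.80889.
New p* = m/(m+e) = 0.38018/(0.38018+0.78000) = 0.32769.
Δp* = 0.32769 − 0.50909 = -0.18140.

-0.181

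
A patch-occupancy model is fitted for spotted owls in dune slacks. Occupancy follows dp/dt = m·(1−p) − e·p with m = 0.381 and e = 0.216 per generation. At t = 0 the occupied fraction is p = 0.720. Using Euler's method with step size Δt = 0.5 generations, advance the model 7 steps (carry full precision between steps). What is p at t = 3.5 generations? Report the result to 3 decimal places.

0.645

Update rule: p ← p + [m·(1−p) − e·p]·Δt with Δt = 0.5.
step 1: Δp = -0.02442, p = 0.69558
step 2: Δp = -0.01713, p = 0.67845
step 3: Δp = -0.01202, p = 0.66643
step 4: Δp = -0.00843, p = 0.65800
step 5: Δp = -0.00591, p = 0.65209
step 6: Δp = -0.00415, p = 0.64794
step 7: Δp = -0.00291, p = 0.64503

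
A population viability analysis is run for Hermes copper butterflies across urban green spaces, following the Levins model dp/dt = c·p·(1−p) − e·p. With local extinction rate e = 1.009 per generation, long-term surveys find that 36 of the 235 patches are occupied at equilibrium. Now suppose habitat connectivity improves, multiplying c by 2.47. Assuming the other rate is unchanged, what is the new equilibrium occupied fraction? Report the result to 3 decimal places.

Observed p* = 36/235 = 0.15319.
Balance c(1−p*) = e gives c = e/(1 − 0.15319) = 1.009/0.84681 = 1.19153.
New p* = 1 − e/c = 1 − 1.00900/2.94308 = 0.65716.

0.657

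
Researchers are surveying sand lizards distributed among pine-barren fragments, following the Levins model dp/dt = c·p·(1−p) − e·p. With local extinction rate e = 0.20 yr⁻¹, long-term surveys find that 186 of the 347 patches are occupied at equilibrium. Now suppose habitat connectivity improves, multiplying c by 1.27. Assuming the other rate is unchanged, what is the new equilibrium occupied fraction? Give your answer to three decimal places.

Observed p* = 186/347 = 0.53602.
Balance c(1−p*) = e gives c = e/(1 − 0.53602) = 0.20/0.46398 = 0.43105.
New p* = 1 − e/c = 1 − 0.20000/0.54743 = 0.63466.

0.635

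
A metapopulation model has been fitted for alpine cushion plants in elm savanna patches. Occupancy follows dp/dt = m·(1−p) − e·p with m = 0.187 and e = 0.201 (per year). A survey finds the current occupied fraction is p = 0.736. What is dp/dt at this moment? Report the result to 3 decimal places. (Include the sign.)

-0.099

Colonization term: m·(1−p) = 0.187×0.2640 = 0.04937.
Extinction term: e·p = 0.14794.
dp/dt = 0.04937 − 0.14794 = -0.09857.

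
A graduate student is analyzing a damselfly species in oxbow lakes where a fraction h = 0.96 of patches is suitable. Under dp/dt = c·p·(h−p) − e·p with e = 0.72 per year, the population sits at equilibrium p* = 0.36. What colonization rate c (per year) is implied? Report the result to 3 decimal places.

At equilibrium c(h−p*) = e, so c = e/(h−p*).
c = 0.72/(0.96 − 0.36) = 0.72/0.6000 = 1.2000.

1.200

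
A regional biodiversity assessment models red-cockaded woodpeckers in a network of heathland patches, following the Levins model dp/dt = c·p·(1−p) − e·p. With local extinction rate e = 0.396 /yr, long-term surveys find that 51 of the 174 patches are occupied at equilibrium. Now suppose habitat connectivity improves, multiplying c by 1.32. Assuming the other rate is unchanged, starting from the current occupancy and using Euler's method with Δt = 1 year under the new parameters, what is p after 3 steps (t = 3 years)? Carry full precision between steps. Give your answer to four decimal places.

0.3903

Observed p* = 51/174 = 0.29310.
Balance c(1−p*) = e gives c = e/(1 − 0.29310) = 0.396/0.70690 = 0.56020.
Starting from p₀ = 0.29310; update p ← p + (dp/dt)·Δt with the new parameters.
  1  |  dp/dt·Δt = +0.037142  |  p_1 = 0.330246
  2  |  dp/dt·Δt = +0.032779  |  p_2 = 0.363024
  3  |  dp/dt·Δt = +0.027233  |  p_3 = 0.390257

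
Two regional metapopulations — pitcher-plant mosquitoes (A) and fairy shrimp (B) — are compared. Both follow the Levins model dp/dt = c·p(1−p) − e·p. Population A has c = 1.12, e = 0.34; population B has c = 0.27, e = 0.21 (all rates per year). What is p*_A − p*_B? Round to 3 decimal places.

A: p*_A = 1 − 0.34/1.12 = 0.6964.
B: p*_B = 1 − 0.21/0.27 = 0.2222.
p*_A − p*_B = 0.6964 − 0.2222 = 0.4742.

0.474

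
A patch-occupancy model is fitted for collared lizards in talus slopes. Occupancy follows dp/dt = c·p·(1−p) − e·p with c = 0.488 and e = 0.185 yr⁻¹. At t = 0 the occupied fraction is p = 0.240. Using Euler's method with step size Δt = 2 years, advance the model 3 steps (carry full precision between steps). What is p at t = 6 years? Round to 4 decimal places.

Update rule: p ← p + [c·p·(1−p) − e·p]·Δt with Δt = 2.
t = 2: p = 0.24000 + (+0.08922) = 0.32922
t = 4: p = 0.32922 + (+0.09372) = 0.42295
t = 6: p = 0.42295 + (+0.08172) = 0.50466

0.5047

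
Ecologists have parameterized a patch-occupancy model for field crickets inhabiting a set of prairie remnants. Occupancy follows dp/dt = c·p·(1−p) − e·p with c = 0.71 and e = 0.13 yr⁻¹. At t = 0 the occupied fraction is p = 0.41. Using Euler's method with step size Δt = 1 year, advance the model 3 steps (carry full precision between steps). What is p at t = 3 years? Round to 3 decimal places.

0.718

Update rule: p ← p + [c·p·(1−p) − e·p]·Δt with Δt = 1.
p: 0.41000 → 0.52845  (Δp = +0.11845)
p: 0.52845 → 0.63668  (Δp = +0.10823)
p: 0.63668 → 0.71815  (Δp = +0.08147)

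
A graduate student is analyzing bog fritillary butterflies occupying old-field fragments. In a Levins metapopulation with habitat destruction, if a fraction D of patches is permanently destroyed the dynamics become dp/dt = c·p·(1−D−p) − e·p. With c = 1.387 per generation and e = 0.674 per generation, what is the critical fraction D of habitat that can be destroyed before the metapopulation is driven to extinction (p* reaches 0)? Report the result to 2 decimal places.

The nontrivial equilibrium is p* = (1−D) − e/c; extinction occurs when this hits zero.
So D_crit = 1 − e/c = 1 − 0.674/1.387 = 1 − 0.4859 = 0.5141.
This equals the undisturbed p*, a classic result of Lande's extension.

0.51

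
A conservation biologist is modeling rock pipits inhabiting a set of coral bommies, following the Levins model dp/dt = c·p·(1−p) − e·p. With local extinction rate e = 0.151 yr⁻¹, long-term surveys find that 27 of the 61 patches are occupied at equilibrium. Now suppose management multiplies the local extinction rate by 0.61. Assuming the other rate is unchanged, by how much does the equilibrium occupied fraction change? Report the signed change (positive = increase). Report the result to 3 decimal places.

0.217

Observed p* = 27/61 = 0.44262.
Balance c(1−p*) = e gives c = e/(1 − 0.44262) = 0.151/0.55738 = 0.27091.
New p* = 1 − e/c = 1 − 0.09211/0.27091 = 0.66000.
Δp* = 0.66000 − 0.44262 = +0.21738.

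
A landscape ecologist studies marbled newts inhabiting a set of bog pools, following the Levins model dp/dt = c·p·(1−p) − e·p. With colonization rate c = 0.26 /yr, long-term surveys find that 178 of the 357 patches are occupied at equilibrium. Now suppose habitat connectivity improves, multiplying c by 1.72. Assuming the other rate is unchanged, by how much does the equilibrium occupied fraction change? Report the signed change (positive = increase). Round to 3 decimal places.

Observed p* = 178/357 = 0.49860.
Balance c(1−p*) = e gives e = 0.26×(1 − 0.49860) = 0.13036.
New p* = 1 − e/c = 1 − 0.13036/0.44720 = 0.70850.
Δp* = 0.70850 − 0.49860 = +0.20990.

0.210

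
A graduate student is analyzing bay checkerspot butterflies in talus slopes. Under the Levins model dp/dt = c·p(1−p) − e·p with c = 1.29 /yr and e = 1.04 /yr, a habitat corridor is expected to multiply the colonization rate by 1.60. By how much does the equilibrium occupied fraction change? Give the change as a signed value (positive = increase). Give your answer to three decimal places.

Before: p* = 1 − 1.04/1.29 = 0.1938.
After the change, c = 2.064, e = 1.04, so p* = 1 − 1.04/2.064 = 0.4961.
Δp* = 0.4961 − 0.1938 = +0.3023.

0.302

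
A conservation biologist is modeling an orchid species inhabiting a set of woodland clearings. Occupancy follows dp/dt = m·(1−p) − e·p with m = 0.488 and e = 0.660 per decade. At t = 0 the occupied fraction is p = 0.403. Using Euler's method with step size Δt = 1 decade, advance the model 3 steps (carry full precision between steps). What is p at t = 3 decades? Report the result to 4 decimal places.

0.4252

Update rule: p ← p + [m·(1−p) − e·p]·Δt with Δt = 1.
  1  |  dp/dt·Δt = +0.025356  |  p_1 = 0.428356
  2  |  dp/dt·Δt = -0.003753  |  p_2 = 0.424603
  3  |  dp/dt·Δt = +0.000555  |  p_3 = 0.425159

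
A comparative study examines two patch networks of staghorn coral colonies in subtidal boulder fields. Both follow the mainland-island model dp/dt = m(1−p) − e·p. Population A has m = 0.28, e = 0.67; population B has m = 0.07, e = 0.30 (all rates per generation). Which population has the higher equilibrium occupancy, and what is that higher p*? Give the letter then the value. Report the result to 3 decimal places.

A: p*_A = m/(m+e) = 0.28/0.9500 = 0.2947.
B: p*_B = 0.07/0.3700 = 0.1892.
A is higher at 0.2947.

A, 0.295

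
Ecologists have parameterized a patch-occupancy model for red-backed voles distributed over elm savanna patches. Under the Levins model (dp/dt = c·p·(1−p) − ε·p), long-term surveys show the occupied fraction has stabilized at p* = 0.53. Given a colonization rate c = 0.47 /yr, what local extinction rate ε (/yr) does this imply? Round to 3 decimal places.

At equilibrium c(1−p*) = ε.
ε = 0.47 × (1 − 0.53) = 0.47 × 0.4700 = 0.2209.

0.221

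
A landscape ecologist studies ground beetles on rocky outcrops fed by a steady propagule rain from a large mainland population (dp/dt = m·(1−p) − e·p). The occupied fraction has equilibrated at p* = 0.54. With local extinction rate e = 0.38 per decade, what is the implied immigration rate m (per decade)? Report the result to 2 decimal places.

At equilibrium m(1−p*) = e·p*, so m = e·p*/(1−p*).
m = 0.38 × 0.54 / 0.4600 = 0.2052/0.4600 = 0.4461.

0.45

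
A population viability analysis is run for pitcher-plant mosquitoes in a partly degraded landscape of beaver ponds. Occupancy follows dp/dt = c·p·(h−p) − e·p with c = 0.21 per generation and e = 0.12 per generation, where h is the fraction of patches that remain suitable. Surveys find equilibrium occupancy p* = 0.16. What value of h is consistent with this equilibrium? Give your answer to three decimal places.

At equilibrium c(h−p*) = e, so h = p* + e/c.
h = 0.16 + 0.12/0.21 = 0.16 + 0.5714 = 0.7314.

0.731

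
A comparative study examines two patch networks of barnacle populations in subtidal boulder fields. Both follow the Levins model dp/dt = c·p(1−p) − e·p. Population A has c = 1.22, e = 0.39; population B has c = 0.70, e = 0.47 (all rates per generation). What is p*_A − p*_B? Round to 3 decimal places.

0.352

A: p*_A = 1 − 0.39/1.22 = 0.6803.
B: p*_B = 1 − 0.47/0.70 = 0.3286.
p*_A − p*_B = 0.6803 − 0.3286 = 0.3518.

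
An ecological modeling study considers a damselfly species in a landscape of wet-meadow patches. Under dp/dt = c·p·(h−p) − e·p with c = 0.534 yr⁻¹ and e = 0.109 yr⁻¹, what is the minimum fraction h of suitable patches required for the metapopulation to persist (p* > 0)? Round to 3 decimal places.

0.204

p* = h − e/c is positive only when h > e/c.
h_min = e/c = 0.109/0.534 = 0.2041.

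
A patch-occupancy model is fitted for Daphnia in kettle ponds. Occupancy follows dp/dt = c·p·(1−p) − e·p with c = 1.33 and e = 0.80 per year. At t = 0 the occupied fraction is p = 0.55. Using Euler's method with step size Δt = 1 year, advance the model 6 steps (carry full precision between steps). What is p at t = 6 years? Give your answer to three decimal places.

0.399

Update rule: p ← p + [c·p·(1−p) − e·p]·Δt with Δt = 1.
  1  |  dp/dt·Δt = -0.110825  |  p_1 = 0.439175
  2  |  dp/dt·Δt = -0.023761  |  p_2 = 0.415414
  3  |  dp/dt·Δt = -0.009347  |  p_3 = 0.406067
  4  |  dp/dt·Δt = -0.004089  |  p_4 = 0.401978
  5  |  dp/dt·Δt = -0.001862  |  p_5 = 0.400117
  6  |  dp/dt·Δt = -0.000862  |  p_6 = 0.399254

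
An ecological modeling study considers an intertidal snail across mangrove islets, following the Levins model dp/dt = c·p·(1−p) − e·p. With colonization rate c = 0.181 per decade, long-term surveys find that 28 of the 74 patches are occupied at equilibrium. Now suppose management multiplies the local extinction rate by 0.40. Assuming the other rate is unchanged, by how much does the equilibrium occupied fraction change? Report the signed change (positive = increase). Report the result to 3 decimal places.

0.373

Observed p* = 28/74 = 0.37838.
Balance c(1−p*) = e gives e = 0.181×(1 − 0.37838) = 0.11251.
New p* = 1 − e/c = 1 − 0.04500/0.18100 = 0.75138.
Δp* = 0.75138 − 0.37838 = +0.37300.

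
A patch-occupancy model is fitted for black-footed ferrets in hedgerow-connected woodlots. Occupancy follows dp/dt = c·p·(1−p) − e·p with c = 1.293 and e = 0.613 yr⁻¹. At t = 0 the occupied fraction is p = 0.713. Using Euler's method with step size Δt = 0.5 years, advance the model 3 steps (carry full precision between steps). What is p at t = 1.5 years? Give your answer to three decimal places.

Update rule: p ← p + [c·p·(1−p) − e·p]·Δt with Δt = 0.5.
  1  |  dp/dt·Δt = -0.086241  |  p_1 = 0.626759
  2  |  dp/dt·Δt = -0.040865  |  p_2 = 0.585895
  3  |  dp/dt·Δt = -0.022722  |  p_3 = 0.563173

0.563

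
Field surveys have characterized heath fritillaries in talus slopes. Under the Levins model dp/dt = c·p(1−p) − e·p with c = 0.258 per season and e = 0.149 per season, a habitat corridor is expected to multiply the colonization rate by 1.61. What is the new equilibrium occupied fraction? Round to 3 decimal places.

0.641

Before: p* = 1 − 0.149/0.258 = 0.4225.
After the change, c = 0.41538, e = 0.149, so p* = 1 − 0.149/0.41538 = 0.6413.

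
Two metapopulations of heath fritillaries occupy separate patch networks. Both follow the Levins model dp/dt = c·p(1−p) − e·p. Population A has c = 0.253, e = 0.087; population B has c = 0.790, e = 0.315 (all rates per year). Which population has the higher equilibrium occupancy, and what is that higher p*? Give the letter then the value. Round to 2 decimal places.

A: p*_A = 1 − 0.087/0.253 = 0.6561.
B: p*_B = 1 − 0.315/0.790 = 0.6013.
A is higher at 0.6561.

A, 0.66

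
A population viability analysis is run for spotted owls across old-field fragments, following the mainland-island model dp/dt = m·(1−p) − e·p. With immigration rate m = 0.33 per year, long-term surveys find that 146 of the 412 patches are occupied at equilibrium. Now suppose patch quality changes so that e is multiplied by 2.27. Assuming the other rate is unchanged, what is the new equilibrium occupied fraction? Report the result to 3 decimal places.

Observed p* = 146/412 = 0.35437.
Balance m(1−p*) = e·p* gives e = m(1−p*)/p* = 0.33×0.64563/0.35437 = 0.60123.
New p* = m/(m+e) = 0.33000/(0.33000+1.36479) = 0.19471.

0.195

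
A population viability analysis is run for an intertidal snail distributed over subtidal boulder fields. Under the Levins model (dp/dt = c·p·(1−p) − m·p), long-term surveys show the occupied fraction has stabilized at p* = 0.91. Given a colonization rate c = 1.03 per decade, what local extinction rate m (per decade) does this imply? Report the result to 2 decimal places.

At equilibrium c(1−p*) = m.
m = 1.03 × (1 − 0.91) = 1.03 × 0.0900 = 0.0927.

0.09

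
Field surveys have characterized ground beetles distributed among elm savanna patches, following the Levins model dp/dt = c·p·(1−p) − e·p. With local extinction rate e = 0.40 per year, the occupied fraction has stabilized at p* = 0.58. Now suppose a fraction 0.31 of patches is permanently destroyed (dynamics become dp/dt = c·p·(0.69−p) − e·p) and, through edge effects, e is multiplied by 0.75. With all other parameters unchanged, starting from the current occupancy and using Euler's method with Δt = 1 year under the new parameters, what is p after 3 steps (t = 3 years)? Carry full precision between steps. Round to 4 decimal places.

0.4053

Balance c(1−p*) = e gives c = e/(1 − 0.58000) = 0.40/0.42000 = 0.95238.
Starting from p₀ = 0.58000; update p ← p + (dp/dt)·Δt with the new parameters.
t = 1: p = 0.58000 + (-0.11324) = 0.46676
t = 2: p = 0.46676 + (-0.04079) = 0.42597
t = 3: p = 0.42597 + (-0.02068) = 0.40529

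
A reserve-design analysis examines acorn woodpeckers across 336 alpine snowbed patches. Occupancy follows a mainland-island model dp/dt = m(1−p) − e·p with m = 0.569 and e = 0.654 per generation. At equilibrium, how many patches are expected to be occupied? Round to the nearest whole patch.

156

p* = m/(m+e) = 0.569/1.2230 = 0.4652.
Expected occupied patches = N × p* = 336 × 0.4652 = 156.32 ≈ 156.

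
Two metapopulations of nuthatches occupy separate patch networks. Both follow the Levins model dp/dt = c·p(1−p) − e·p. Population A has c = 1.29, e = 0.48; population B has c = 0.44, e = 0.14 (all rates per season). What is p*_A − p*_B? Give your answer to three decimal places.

A: p*_A = 1 − 0.48/1.29 = 0.6279.
B: p*_B = 1 − 0.14/0.44 = 0.6818.
p*_A − p*_B = 0.6279 − 0.6818 = -0.0539.

-0.054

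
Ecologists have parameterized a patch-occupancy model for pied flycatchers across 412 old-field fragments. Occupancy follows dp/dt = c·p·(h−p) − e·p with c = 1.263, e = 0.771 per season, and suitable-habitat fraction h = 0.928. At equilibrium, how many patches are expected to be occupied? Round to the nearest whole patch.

p* = h − e/c = 0.928 − 0.6105 = 0.3175.
Expected occupied patches = N × p* = 412 × 0.3175 = 130.83 ≈ 131.

131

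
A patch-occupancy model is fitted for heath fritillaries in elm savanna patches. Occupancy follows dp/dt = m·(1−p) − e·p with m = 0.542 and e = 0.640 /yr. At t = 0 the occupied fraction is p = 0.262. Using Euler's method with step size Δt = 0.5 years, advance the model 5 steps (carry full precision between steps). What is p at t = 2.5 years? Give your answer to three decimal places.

Update rule: p ← p + [m·(1−p) − e·p]·Δt with Δt = 0.5.
step 1: Δp = +0.11616, p = 0.37816
step 2: Δp = +0.04751, p = 0.42567
step 3: Δp = +0.01943, p = 0.44510
step 4: Δp = +0.00795, p = 0.45304
step 5: Δp = +0.00325, p = 0.45630

0.456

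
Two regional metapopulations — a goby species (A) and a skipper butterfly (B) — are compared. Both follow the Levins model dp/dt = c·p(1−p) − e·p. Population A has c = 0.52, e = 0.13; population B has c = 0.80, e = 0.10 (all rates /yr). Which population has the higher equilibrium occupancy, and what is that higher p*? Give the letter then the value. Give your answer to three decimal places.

A: p*_A = 1 − 0.13/0.52 = 0.7500.
B: p*_B = 1 − 0.10/0.80 = 0.8750.
B is higher at 0.8750.

B, 0.875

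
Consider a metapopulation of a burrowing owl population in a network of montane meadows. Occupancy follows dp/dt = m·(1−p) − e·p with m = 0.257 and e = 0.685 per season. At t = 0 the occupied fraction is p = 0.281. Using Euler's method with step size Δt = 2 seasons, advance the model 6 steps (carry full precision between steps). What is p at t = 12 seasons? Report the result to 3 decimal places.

0.277

Update rule: p ← p + [m·(1−p) − e·p]·Δt with Δt = 2.
step 1: Δp = -0.01540, p = 0.26560
step 2: Δp = +0.01362, p = 0.27921
step 3: Δp = -0.01204, p = 0.26718
step 4: Δp = +0.01064, p = 0.27782
step 5: Δp = -0.00941, p = 0.26841
step 6: Δp = +0.00832, p = 0.27673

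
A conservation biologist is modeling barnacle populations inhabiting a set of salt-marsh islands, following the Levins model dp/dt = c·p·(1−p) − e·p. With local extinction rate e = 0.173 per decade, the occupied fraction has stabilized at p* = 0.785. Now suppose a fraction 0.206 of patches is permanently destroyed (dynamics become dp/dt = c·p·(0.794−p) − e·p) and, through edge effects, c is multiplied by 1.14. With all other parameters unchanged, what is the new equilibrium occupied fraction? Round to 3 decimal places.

Balance c(1−p*) = e gives c = e/(1 − 0.78500) = 0.173/0.21500 = 0.80465.
New p* = 0.794 − e/c = 0.794 − 0.17300/0.91730 = 0.60540.

0.605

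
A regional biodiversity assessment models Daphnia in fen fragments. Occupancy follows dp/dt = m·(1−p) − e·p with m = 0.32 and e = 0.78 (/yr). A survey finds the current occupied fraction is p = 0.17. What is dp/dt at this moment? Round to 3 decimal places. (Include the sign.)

Colonization term: m·(1−p) = 0.32×0.8300 = 0.26560.
Extinction term: e·p = 0.13260.
dp/dt = 0.26560 − 0.13260 = 0.13300.

0.133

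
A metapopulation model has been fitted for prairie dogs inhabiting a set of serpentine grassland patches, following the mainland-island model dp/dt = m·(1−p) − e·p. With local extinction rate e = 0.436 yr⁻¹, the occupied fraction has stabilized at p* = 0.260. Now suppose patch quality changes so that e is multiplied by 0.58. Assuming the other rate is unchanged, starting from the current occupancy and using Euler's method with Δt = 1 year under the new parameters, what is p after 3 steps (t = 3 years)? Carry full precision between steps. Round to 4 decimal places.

Balance m(1−p*) = e·p* gives m = e·p*/(1−p*) = 0.436×0.26000/0.74000 = 0.15319.
Starting from p₀ = 0.26000; update p ← p + (dp/dt)·Δt with the new parameters.
step 1: Δp = +0.04761, p = 0.30761
step 2: Δp = +0.02828, p = 0.33589
step 3: Δp = +0.01680, p = 0.35268

0.3527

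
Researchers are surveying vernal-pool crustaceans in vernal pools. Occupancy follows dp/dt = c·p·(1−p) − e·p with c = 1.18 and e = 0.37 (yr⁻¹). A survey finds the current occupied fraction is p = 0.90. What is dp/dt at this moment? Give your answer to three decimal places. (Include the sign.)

Colonization term: c·p·(1−p) = 1.18×0.90×0.1000 = 0.10620.
Extinction term: e·p = 0.33300.
dp/dt = 0.10620 − 0.33300 = -0.22680.

-0.227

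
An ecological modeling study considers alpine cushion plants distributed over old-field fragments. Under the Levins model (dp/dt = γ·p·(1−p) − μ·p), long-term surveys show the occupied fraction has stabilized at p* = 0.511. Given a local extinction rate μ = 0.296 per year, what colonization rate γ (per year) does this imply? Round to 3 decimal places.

At equilibrium γ(1−p*) = μ, so γ = μ/(1−p*).
γ = 0.296/(1 − 0.511) = 0.296/0.4890 = 0.6053.

0.605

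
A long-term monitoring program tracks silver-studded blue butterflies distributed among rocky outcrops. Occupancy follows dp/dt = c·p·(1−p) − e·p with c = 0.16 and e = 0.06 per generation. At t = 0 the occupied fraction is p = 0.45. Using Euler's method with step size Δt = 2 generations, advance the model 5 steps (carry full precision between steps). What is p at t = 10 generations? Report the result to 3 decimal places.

Update rule: p ← p + [c·p·(1−p) − e·p]·Δt with Δt = 2.
t = 2: p = 0.45000 + (+0.02520) = 0.47520
t = 4: p = 0.47520 + (+0.02278) = 0.49798
t = 6: p = 0.49798 + (+0.02024) = 0.51822
t = 8: p = 0.51822 + (+0.01771) = 0.53593
t = 10: p = 0.53593 + (+0.01528) = 0.55120

0.551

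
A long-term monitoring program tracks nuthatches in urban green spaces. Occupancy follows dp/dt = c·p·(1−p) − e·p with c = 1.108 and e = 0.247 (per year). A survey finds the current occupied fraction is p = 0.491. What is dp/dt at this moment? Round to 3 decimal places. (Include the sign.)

0.156

Colonization term: c·p·(1−p) = 1.108×0.491×0.5090 = 0.27691.
Extinction term: e·p = 0.12128.
dp/dt = 0.27691 − 0.12128 = 0.15563.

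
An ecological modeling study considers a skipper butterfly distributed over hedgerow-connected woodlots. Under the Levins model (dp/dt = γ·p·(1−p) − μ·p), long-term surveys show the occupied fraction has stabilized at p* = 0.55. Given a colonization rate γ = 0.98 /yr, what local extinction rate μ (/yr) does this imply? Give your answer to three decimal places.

At equilibrium γ(1−p*) = μ.
μ = 0.98 × (1 − 0.55) = 0.98 × 0.4500 = 0.4410.

0.441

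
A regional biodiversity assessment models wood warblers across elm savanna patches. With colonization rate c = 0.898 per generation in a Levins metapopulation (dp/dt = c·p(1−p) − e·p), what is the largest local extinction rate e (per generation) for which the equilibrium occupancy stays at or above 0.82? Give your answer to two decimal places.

0.16

1 − e/c ≥ 0.82 ⇒ e ≤ c(1 − 0.82) = 0.898 × 0.1800.
e_max = 0.1616.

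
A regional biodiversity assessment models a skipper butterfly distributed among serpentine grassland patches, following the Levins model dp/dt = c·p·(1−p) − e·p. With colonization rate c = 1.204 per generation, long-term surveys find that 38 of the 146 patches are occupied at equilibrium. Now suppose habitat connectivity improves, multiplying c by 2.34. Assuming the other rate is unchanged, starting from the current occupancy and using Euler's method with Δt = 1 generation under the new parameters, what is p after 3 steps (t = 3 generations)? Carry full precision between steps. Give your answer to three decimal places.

0.607

Observed p* = 38/146 = 0.26027.
Balance c(1−p*) = e gives e = 1.204×(1 − 0.26027) = 0.89063.
Starting from p₀ = 0.26027; update p ← p + (dp/dt)·Δt with the new parameters.
p: 0.26027 → 0.57090  (Δp = +0.31062)
p: 0.57090 → 0.75262  (Δp = +0.18172)
p: 0.75262 → 0.60686  (Δp = -0.14576)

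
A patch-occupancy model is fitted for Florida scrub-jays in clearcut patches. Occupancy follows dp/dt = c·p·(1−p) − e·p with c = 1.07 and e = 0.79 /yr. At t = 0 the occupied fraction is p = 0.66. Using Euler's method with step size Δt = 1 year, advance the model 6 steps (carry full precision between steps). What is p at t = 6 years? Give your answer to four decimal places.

Update rule: p ← p + [c·p·(1−p) − e·p]·Δt with Δt = 1.
p: 0.66000 → 0.37871  (Δp = -0.28129)
p: 0.37871 → 0.33129  (Δp = -0.04742)
p: 0.33129 → 0.30661  (Δp = -0.02467)
p: 0.30661 → 0.29187  (Δp = -0.01474)
p: 0.29187 → 0.28244  (Δp = -0.00943)
p: 0.28244 → 0.27617  (Δp = -0.00627)

0.2762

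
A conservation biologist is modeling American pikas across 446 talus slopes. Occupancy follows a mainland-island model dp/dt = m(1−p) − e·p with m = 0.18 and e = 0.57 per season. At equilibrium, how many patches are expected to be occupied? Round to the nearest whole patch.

p* = m/(m+e) = 0.18/0.7500 = 0.2400.
Expected occupied patches = N × p* = 446 × 0.2400 = 107.04 ≈ 107.

107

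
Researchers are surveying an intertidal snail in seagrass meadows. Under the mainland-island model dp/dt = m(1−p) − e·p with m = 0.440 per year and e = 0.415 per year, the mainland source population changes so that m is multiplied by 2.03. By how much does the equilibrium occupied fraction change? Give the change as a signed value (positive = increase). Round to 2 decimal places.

Before: p* = 0.440/(0.440+0.415) = 0.5146.
After: m = 0.8932, e = 0.415; p* = 0.8932/1.3082 = 0.6828.
Δp* = 0.6828 − 0.5146 = +0.1682.

0.17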